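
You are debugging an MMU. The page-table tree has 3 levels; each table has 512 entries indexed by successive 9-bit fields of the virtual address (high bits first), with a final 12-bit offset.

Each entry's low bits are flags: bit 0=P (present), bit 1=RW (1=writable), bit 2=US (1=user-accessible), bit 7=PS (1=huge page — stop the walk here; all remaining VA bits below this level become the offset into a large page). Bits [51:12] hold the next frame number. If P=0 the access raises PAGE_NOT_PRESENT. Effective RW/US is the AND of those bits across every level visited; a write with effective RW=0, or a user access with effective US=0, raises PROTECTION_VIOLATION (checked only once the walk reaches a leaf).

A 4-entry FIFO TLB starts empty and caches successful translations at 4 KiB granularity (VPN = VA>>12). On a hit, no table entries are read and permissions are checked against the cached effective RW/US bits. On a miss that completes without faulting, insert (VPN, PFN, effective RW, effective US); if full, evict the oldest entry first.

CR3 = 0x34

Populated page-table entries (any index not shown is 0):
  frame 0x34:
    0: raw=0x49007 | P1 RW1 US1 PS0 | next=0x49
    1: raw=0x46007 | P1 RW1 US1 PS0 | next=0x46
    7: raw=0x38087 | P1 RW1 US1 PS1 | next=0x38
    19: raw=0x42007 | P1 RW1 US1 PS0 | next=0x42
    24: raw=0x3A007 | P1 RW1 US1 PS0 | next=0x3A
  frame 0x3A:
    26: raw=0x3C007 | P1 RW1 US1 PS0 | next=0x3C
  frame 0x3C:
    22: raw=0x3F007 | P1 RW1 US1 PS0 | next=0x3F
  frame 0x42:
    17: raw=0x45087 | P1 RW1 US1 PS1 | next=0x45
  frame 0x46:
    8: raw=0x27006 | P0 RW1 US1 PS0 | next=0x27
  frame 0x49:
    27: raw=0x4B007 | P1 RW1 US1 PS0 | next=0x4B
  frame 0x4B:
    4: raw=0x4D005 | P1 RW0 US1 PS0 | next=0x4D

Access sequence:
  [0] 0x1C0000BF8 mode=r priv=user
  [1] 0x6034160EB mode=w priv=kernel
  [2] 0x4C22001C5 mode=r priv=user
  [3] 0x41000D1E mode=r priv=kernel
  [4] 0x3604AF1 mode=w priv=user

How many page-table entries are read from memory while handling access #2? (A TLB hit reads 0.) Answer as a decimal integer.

Walk each access:
#0 VA=0x1C0000BF8 (r,user):
  L0: frame=0x34 idx=7 entry=0x38087 [P=1 RW=1 US=1 PS=1]
  ⇒ phys 0x38BF8 (huge @L0)  [1 reads]
#1 VA=0x6034160EB (w,kernel):
  L0: frame=0x34 idx=24 entry=0x3A007 [P=1 RW=1 US=1 PS=0]
  L1: frame=0x3A idx=26 entry=0x3C007 [P=1 RW=1 US=1 PS=0]
  L2: frame=0x3C idx=22 entry=0x3F007 [P=1 RW=1 US=1 PS=0]
  ⇒ phys 0x3F0EB  [3 reads]
#2 VA=0x4C22001C5 (r,user):
  L0: frame=0x34 idx=19 entry=0x42007 [P=1 RW=1 US=1 PS=0]
  L1: frame=0x42 idx=17 entry=0x45087 [P=1 RW=1 US=1 PS=1]
  ⇒ phys 0x451C5 (huge @L1)  [2 reads]
#3 VA=0x41000D1E (r,kernel):
  L0: frame=0x34 idx=1 entry=0x46007 [P=1 RW=1 US=1 PS=0]
  L1: frame=0x46 idx=8 entry=0x27006 [P=0 RW=1 US=1 PS=0]
  ✗ PAGE_NOT_PRESENT  [2 reads]
#4 VA=0x3604AF1 (w,user):
  L0: frame=0x34 idx=0 entry=0x49007 [P=1 RW=1 US=1 PS=0]
  L1: frame=0x49 idx=27 entry=0x4B007 [P=1 RW=1 US=1 PS=0]
  L2: frame=0x4B idx=4 entry=0x4D005 [P=1 RW=0 US=1 PS=0]
  ✗ PROTECTION_VIOLATION  [3 reads]

Entries read for #2: 2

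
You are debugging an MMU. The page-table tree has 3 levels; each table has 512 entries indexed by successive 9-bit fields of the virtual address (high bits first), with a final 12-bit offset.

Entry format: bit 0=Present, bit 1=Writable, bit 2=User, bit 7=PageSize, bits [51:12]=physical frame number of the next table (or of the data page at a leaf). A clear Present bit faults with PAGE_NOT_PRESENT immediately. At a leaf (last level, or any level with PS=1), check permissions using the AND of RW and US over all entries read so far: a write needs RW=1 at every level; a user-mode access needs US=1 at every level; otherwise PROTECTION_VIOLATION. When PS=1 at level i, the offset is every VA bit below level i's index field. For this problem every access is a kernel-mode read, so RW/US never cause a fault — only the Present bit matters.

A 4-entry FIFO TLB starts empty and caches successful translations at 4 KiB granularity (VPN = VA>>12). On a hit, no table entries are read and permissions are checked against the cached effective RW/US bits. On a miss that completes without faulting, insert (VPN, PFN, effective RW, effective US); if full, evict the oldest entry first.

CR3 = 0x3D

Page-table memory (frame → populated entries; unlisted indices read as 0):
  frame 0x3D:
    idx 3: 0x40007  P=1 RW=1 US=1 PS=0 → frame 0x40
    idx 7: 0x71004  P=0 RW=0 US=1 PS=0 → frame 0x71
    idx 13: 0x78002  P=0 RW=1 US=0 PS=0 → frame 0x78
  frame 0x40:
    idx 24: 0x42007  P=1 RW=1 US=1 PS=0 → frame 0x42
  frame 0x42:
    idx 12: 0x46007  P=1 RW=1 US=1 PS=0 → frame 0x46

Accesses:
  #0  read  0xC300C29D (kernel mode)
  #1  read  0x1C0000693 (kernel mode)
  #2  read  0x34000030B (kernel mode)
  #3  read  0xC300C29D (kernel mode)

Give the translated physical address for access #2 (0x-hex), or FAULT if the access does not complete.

Trace:
#0 VA=0xC300C29D (r,kernel):
  [0] read 0x3D idx=3: raw=0x40007 flags P=1 W=1 U=1 S=0
  [1] read 0x40 idx=24: raw=0x42007 flags P=1 W=1 U=1 S=0
  [2] read 0x42 idx=12: raw=0x46007 flags P=1 W=1 U=1 S=0
  ⇒ phys 0x4629D  [3 reads]
#1 VA=0x1C0000693 (r,kernel):
  [0] read 0x3D idx=7: raw=0x71004 flags P=0 W=0 U=1 S=0
  ✗ PAGE_NOT_PRESENT  [1 reads]
#2 VA=0x34000030B (r,kernel):
  [0] read 0x3D idx=13: raw=0x78002 flags P=0 W=1 U=0 S=0
  ✗ PAGE_NOT_PRESENT  [1 reads]
#3 VA=0xC300C29D (r,kernel):
  TLB hit vpn=0xC300C → PA=0x4629D

Access #2 PA: FAULT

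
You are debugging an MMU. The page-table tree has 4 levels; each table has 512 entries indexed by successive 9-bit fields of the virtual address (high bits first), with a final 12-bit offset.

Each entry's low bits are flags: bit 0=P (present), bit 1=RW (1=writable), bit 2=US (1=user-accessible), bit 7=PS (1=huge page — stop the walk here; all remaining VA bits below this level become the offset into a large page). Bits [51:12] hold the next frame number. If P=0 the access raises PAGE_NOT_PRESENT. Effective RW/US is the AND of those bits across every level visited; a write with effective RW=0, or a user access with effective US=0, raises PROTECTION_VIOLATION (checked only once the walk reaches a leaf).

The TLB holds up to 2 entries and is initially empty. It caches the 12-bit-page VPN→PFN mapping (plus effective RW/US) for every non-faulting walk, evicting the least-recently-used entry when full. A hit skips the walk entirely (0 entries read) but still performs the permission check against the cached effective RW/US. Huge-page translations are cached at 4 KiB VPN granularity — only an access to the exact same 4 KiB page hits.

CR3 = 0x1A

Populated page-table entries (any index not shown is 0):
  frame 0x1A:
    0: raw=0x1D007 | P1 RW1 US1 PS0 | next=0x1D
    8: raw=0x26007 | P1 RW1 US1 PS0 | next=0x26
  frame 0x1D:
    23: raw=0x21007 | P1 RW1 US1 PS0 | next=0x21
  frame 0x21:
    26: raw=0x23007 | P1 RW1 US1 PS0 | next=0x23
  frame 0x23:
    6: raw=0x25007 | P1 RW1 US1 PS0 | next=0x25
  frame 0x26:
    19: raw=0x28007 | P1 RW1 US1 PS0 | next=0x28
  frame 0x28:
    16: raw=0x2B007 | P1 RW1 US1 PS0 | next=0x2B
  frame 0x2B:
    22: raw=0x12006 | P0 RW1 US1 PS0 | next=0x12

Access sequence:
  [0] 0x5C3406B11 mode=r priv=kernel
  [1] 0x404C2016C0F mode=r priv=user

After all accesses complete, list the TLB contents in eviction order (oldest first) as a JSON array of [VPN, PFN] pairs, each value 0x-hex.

Trace:
#0 VA=0x5C3406B11 (r,kernel):
  lvl0: tbl 0x1A, slot 0 ⇒ 0x1D007 (P1/RW1/US1/PS0)
  lvl1: tbl 0x1D, slot 23 ⇒ 0x21007 (P1/RW1/US1/PS0)
  lvl2: tbl 0x21, slot 26 ⇒ 0x23007 (P1/RW1/US1/PS0)
  lvl3: tbl 0x23, slot 6 ⇒ 0x25007 (P1/RW1/US1/PS0)
  ✓ 0x25B11  — 4 lookups
#1 VA=0x404C2016C0F (r,user):
  lvl0: tbl 0x1A, slot 8 ⇒ 0x26007 (P1/RW1/US1/PS0)
  lvl1: tbl 0x26, slot 19 ⇒ 0x28007 (P1/RW1/US1/PS0)
  lvl2: tbl 0x28, slot 16 ⇒ 0x2B007 (P1/RW1/US1/PS0)
  lvl3: tbl 0x2B, slot 22 ⇒ 0x12006 (P0/RW1/US1/PS0)
  ⇒ fault: PAGE_NOT_PRESENT  — 4 lookups

TLB: [["0x5C3406", "0x25"]]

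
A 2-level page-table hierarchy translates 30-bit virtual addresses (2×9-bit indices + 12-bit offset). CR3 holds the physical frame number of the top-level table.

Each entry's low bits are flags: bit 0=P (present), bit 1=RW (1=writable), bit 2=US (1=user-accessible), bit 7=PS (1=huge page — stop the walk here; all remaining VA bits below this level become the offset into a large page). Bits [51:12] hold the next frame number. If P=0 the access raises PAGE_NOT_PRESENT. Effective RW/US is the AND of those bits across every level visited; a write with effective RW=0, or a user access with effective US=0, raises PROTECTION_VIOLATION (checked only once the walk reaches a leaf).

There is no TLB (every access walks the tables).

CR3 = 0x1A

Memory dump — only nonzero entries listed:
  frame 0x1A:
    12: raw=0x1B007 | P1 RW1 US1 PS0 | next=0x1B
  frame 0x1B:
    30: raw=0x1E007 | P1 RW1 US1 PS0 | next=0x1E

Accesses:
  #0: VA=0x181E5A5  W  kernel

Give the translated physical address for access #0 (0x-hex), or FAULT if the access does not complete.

Trace:
#0 VA=0x181E5A5 (w,kernel):
  lvl0: tbl 0x1A, slot 12 ⇒ 0x1B007 (P1/RW1/US1/PS0)
  lvl1: tbl 0x1B, slot 30 ⇒ 0x1E007 (P1/RW1/US1/PS0)
  ✓ 0x1E5A5  — 2 lookups

Access #0 PA: 0x1E5A5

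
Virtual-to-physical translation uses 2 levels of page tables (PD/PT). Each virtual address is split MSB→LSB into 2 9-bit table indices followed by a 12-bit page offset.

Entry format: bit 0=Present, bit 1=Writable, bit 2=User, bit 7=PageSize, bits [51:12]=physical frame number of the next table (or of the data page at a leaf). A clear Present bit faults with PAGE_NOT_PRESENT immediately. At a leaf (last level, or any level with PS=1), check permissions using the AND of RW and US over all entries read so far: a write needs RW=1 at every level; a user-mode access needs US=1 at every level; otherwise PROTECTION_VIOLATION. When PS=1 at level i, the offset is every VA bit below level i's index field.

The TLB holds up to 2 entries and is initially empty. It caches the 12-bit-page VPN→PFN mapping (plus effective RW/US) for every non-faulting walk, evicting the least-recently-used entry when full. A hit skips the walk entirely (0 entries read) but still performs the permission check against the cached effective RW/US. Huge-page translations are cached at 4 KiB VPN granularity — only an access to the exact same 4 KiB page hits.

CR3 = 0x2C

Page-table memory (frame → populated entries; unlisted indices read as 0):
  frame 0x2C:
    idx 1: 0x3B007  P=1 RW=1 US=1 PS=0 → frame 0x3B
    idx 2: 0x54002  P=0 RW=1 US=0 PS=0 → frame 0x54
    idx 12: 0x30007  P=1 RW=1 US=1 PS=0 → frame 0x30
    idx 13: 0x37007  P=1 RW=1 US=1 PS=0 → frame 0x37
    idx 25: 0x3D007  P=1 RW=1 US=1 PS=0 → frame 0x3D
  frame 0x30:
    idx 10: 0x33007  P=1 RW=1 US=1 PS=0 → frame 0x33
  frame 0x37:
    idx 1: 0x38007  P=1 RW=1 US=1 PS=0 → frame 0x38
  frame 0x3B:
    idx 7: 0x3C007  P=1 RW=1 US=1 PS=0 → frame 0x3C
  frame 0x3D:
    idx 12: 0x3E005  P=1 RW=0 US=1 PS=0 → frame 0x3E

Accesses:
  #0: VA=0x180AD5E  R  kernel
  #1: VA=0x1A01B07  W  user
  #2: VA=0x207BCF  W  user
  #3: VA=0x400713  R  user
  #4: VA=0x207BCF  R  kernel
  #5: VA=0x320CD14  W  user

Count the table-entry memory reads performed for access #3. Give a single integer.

Per-access translation:
#0 VA=0x180AD5E (r,kernel):
  L0: frame=0x2C idx=12 entry=0x30007 [P=1 RW=1 US=1 PS=0]
  L1: frame=0x30 idx=10 entry=0x33007 [P=1 RW=1 US=1 PS=0]
  ✓ 0x33D5E  — 2 lookups
#1 VA=0x1A01B07 (w,user):
  L0: frame=0x2C idx=13 entry=0x37007 [P=1 RW=1 US=1 PS=0]
  L1: frame=0x37 idx=1 entry=0x38007 [P=1 RW=1 US=1 PS=0]
  ✓ 0x38B07  — 2 lookups
#2 VA=0x207BCF (w,user):
  L0: frame=0x2C idx=1 entry=0x3B007 [P=1 RW=1 US=1 PS=0]
  L1: frame=0x3B idx=7 entry=0x3C007 [P=1 RW=1 US=1 PS=0]
  ✓ 0x3CBCF  — 2 lookups
#3 VA=0x400713 (r,user):
  L0: frame=0x2C idx=2 entry=0x54002 [P=0 RW=1 US=0 PS=0]
  ⇒ fault: PAGE_NOT_PRESENT  — 1 lookups
#4 VA=0x207BCF (r,kernel):
  TLB hit vpn=0x207 → PA=0x3CBCF
#5 VA=0x320CD14 (w,user):
  L0: frame=0x2C idx=25 entry=0x3D007 [P=1 RW=1 US=1 PS=0]
  L1: frame=0x3D idx=12 entry=0x3E005 [P=1 RW=0 US=1 PS=0]
  ⇒ fault: PROTECTION_VIOLATION  — 2 lookups

Entries read for #3: 1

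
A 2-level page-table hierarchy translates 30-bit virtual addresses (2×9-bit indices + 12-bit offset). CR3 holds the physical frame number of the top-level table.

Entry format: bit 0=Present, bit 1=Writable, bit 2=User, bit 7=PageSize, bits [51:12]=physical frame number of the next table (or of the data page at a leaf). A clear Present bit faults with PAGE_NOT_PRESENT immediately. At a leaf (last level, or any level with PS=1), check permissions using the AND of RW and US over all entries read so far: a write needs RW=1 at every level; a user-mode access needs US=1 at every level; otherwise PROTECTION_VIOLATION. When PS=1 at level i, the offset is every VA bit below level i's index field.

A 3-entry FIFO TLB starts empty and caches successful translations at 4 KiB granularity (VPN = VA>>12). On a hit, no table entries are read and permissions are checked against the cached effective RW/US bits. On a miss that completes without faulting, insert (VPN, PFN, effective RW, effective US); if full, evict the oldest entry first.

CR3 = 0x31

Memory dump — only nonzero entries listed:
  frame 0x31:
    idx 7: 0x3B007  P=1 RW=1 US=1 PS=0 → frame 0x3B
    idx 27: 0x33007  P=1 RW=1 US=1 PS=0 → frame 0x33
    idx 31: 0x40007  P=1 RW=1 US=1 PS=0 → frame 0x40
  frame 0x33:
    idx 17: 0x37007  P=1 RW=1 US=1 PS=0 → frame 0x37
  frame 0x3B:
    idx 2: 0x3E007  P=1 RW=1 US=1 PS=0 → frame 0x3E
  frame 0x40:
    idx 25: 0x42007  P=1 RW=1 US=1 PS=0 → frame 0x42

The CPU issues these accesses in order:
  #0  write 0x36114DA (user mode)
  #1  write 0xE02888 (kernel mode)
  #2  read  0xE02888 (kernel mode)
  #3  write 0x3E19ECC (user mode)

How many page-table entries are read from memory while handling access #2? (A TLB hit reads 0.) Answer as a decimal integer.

Per-access translation:
#0 VA=0x36114DA (w,user):
  L0: frame=0x31 idx=27 entry=0x33007 [P=1 RW=1 US=1 PS=0]
  L1: frame=0x33 idx=17 entry=0x37007 [P=1 RW=1 US=1 PS=0]
  ✓ 0x374DA  — 2 lookups
#1 VA=0xE02888 (w,kernel):
  L0: frame=0x31 idx=7 entry=0x3B007 [P=1 RW=1 US=1 PS=0]
  L1: frame=0x3B idx=2 entry=0x3E007 [P=1 RW=1 US=1 PS=0]
  ✓ 0x3E888  — 2 lookups
#2 VA=0xE02888 (r,kernel):
  TLB hit vpn=0xE02 → PA=0x3E888
#3 VA=0x3E19ECC (w,user):
  L0: frame=0x31 idx=31 entry=0x40007 [P=1 RW=1 US=1 PS=0]
  L1: frame=0x40 idx=25 entry=0x42007 [P=1 RW=1 US=1 PS=0]
  ✓ 0x42ECC  — 2 lookups

Entries read for #2: 0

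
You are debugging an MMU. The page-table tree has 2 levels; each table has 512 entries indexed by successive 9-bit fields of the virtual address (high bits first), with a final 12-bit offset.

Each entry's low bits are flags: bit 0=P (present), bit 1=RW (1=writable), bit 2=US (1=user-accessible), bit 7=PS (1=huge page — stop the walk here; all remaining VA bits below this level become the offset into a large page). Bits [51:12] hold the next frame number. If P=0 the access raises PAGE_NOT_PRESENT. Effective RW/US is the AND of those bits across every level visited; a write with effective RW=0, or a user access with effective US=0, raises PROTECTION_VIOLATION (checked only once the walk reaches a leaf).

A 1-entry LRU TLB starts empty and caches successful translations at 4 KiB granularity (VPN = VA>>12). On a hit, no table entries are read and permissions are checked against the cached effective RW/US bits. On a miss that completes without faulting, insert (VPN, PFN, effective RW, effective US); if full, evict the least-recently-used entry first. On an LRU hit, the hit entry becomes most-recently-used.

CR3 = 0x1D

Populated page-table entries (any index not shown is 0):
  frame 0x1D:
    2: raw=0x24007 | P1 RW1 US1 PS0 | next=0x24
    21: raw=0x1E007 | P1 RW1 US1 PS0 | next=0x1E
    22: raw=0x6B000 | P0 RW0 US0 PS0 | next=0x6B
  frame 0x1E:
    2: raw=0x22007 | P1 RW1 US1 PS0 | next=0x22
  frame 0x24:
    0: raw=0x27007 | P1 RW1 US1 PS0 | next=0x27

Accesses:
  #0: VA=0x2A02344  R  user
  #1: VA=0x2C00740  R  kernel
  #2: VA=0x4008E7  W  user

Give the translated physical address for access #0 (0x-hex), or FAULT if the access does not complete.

Per-access translation:
#0 VA=0x2A02344 (r,user):
  [0] read 0x1D idx=21: raw=0x1E007 flags P=1 W=1 U=1 S=0
  [1] read 0x1E idx=2: raw=0x22007 flags P=1 W=1 U=1 S=0
  → PA=0x22344  (2 entries read)
#1 VA=0x2C00740 (r,kernel):
  [0] read 0x1D idx=22: raw=0x6B000 flags P=0 W=0 U=0 S=0
  → PAGE_NOT_PRESENT  (1 entries read)
#2 VA=0x4008E7 (w,user):
  [0] read 0x1D idx=2: raw=0x24007 flags P=1 W=1 U=1 S=0
  [1] read 0x24 idx=0: raw=0x27007 flags P=1 W=1 U=1 S=0
  → PA=0x278E7  (2 entries read)

Access #0 PA: 0x22344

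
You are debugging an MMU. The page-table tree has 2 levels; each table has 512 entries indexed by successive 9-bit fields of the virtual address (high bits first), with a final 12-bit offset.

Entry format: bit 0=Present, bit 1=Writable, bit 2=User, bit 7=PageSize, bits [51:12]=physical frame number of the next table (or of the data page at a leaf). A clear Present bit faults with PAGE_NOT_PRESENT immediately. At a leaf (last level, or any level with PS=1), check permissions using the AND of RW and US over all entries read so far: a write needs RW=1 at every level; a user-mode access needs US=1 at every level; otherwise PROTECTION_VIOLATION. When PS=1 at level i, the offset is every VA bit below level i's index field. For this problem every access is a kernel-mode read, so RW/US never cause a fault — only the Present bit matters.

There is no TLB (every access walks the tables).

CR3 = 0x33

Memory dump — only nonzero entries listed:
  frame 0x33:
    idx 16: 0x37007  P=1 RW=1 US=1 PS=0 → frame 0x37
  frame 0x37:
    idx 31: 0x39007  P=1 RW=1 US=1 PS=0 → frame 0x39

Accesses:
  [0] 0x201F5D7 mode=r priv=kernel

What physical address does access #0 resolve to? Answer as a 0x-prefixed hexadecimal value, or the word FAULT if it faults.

Per-access translation:
#0 VA=0x201F5D7 (r,kernel):
  L0 @0x33[16] → 0x37007  P=1,RW=1,US=1,PS=0
  L1 @0x37[31] → 0x39007  P=1,RW=1,US=1,PS=0
  → PA=0x395D7  (2 entries read)

Access #0 PA: 0x395D7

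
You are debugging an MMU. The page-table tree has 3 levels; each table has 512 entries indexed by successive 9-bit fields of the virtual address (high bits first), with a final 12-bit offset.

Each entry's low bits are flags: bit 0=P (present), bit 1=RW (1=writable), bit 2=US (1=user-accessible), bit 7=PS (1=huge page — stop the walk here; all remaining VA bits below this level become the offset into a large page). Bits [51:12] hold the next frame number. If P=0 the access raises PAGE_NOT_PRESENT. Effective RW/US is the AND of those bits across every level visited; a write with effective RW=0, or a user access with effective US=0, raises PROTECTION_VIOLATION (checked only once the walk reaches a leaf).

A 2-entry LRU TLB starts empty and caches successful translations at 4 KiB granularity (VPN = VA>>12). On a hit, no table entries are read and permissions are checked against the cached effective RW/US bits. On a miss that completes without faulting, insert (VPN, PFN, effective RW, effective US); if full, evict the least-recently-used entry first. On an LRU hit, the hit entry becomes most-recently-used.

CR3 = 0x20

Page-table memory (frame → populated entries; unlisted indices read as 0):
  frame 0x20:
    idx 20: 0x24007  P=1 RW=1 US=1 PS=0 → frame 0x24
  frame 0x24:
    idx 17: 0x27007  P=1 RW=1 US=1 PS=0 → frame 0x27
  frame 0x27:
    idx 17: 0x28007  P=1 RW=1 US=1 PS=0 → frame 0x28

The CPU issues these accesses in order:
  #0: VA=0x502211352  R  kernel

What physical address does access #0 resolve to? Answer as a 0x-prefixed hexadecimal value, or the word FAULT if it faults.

Per-access translation:
#0 VA=0x502211352 (r,kernel):
  [0] read 0x20 idx=20: raw=0x24007 flags P=1 W=1 U=1 S=0
  [1] read 0x24 idx=17: raw=0x27007 flags P=1 W=1 U=1 S=0
  [2] read 0x27 idx=17: raw=0x28007 flags P=1 W=1 U=1 S=0
  ✓ 0x28352  — 3 lookups

Access #0 PA: 0x28352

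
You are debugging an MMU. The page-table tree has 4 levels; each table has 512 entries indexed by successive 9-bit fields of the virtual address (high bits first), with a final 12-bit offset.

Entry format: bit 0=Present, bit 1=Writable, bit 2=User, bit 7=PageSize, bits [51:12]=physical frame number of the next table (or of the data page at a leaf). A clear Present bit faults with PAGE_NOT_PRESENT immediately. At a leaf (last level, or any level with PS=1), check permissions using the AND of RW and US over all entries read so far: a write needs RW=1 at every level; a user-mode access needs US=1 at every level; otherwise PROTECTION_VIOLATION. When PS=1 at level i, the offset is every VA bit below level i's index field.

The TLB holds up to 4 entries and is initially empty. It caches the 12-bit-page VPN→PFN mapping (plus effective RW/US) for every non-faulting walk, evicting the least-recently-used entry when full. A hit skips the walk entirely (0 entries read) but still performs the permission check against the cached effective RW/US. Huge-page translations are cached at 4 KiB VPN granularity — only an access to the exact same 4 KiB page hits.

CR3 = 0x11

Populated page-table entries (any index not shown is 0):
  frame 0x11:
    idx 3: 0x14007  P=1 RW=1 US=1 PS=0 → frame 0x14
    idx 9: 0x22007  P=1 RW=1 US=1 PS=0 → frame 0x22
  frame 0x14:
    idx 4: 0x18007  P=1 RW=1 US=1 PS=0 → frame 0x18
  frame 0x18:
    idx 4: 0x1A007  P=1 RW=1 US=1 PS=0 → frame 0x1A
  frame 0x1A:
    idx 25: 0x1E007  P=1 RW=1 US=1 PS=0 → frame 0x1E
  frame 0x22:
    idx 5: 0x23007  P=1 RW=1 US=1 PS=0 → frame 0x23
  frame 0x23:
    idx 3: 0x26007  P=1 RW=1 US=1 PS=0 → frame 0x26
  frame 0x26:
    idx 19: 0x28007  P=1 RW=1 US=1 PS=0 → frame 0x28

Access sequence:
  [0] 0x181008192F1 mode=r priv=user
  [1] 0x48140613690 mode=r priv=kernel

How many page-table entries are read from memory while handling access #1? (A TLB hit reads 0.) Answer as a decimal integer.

Trace:
#0 VA=0x181008192F1 (r,user):
  L0 @0x11[3] → 0x14007  P=1,RW=1,US=1,PS=0
  L1 @0x14[4] → 0x18007  P=1,RW=1,US=1,PS=0
  L2 @0x18[4] → 0x1A007  P=1,RW=1,US=1,PS=0
  L3 @0x1A[25] → 0x1E007  P=1,RW=1,US=1,PS=0
  → PA=0x1E2F1  (4 entries read)
#1 VA=0x48140613690 (r,kernel):
  L0 @0x11[9] → 0x22007  P=1,RW=1,US=1,PS=0
  L1 @0x22[5] → 0x23007  P=1,RW=1,US=1,PS=0
  L2 @0x23[3] → 0x26007  P=1,RW=1,US=1,PS=0
  L3 @0x26[19] → 0x28007  P=1,RW=1,US=1,PS=0
  → PA=0x28690  (4 entries read)

Entries read for #1: 4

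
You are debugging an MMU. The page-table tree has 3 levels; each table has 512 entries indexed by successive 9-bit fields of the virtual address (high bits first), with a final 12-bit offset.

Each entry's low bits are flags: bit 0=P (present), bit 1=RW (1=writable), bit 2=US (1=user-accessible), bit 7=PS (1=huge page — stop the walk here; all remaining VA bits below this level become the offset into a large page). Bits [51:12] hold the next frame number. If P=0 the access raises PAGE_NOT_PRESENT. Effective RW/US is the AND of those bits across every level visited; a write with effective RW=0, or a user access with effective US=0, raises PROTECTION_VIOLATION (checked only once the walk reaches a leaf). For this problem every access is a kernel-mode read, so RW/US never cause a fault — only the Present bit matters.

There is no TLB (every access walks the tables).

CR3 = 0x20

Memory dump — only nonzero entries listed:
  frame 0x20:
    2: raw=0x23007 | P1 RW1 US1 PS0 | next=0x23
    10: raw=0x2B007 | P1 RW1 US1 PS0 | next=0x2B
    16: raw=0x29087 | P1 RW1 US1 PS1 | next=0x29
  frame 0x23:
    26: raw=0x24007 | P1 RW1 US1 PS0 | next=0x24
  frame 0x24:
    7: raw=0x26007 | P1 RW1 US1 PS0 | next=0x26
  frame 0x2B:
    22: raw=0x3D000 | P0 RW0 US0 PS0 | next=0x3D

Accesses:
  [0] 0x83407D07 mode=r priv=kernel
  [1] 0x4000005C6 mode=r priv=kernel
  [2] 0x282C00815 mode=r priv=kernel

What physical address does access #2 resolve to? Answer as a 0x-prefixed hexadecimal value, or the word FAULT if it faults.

Trace:
#0 VA=0x83407D07 (r,kernel):
  L0 @0x20[2] → 0x23007  P=1,RW=1,US=1,PS=0
  L1 @0x23[26] → 0x24007  P=1,RW=1,US=1,PS=0
  L2 @0x24[7] → 0x26007  P=1,RW=1,US=1,PS=0
  ✓ 0x26D07  — 3 lookups
#1 VA=0x4000005C6 (r,kernel):
  L0 @0x20[16] → 0x29087  P=1,RW=1,US=1,PS=1
  ✓ 0x295C6 (huge @L0)  — 1 lookups
#2 VA=0x282C00815 (r,kernel):
  L0 @0x20[10] → 0x2B007  P=1,RW=1,US=1,PS=0
  L1 @0x2B[22] → 0x3D000  P=0,RW=0,US=0,PS=0
  ⇒ fault: PAGE_NOT_PRESENT  — 2 lookups

Access #2 PA: FAULT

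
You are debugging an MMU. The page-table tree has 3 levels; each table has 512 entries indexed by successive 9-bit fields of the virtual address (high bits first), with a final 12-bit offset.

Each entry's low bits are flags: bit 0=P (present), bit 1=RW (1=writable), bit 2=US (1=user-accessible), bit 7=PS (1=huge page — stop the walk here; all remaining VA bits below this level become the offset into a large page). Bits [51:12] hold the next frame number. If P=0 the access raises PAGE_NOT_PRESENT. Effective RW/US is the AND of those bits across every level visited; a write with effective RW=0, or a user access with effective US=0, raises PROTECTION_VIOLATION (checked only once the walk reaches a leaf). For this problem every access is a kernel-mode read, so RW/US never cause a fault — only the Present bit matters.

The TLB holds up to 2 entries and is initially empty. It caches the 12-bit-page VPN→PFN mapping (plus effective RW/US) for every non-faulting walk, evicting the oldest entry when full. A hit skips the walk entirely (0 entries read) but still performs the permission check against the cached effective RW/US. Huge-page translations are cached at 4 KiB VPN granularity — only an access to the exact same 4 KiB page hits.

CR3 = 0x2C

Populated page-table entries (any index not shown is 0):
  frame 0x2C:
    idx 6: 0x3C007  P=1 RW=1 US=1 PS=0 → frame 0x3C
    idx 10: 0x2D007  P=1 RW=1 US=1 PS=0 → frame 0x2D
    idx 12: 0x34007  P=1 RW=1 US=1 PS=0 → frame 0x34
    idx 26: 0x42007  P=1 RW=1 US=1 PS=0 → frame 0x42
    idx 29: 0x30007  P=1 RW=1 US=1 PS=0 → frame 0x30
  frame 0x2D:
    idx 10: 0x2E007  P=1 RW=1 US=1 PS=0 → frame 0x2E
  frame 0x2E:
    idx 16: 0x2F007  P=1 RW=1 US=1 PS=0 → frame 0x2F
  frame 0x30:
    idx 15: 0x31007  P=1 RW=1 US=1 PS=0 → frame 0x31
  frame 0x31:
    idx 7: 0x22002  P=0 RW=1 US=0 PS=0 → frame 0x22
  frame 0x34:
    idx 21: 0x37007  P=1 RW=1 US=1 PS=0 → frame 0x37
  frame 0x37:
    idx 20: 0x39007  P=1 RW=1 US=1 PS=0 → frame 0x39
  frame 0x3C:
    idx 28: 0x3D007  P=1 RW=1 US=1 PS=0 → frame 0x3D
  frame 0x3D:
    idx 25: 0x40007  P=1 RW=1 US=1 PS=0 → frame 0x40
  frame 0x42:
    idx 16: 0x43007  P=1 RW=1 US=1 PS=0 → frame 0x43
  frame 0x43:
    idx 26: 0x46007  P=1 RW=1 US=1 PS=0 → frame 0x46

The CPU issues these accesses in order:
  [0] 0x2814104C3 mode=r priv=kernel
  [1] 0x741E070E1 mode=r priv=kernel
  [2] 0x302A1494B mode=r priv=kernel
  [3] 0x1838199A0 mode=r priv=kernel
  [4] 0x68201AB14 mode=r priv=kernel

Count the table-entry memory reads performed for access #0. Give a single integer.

Per-access translation:
#0 VA=0x2814104C3 (r,kernel):
  lvl0: tbl 0x2C, slot 10 ⇒ 0x2D007 (P1/RW1/US1/PS0)
  lvl1: tbl 0x2D, slot 10 ⇒ 0x2E007 (P1/RW1/US1/PS0)
  lvl2: tbl 0x2E, slot 16 ⇒ 0x2F007 (P1/RW1/US1/PS0)
  → PA=0x2F4C3  (3 entries read)
#1 VA=0x741E070E1 (r,kernel):
  lvl0: tbl 0x2C, slot 29 ⇒ 0x30007 (P1/RW1/US1/PS0)
  lvl1: tbl 0x30, slot 15 ⇒ 0x31007 (P1/RW1/US1/PS0)
  lvl2: tbl 0x31, slot 7 ⇒ 0x22002 (P0/RW1/US0/PS0)
  → PAGE_NOT_PRESENT  (3 entries read)
#2 VA=0x302A1494B (r,kernel):
  lvl0: tbl 0x2C, slot 12 ⇒ 0x34007 (P1/RW1/US1/PS0)
  lvl1: tbl 0x34, slot 21 ⇒ 0x37007 (P1/RW1/US1/PS0)
  lvl2: tbl 0x37, slot 20 ⇒ 0x39007 (P1/RW1/US1/PS0)
  → PA=0x3994B  (3 entries read)
#3 VA=0x1838199A0 (r,kernel):
  lvl0: tbl 0x2C, slot 6 ⇒ 0x3C007 (P1/RW1/US1/PS0)
  lvl1: tbl 0x3C, slot 28 ⇒ 0x3D007 (P1/RW1/US1/PS0)
  lvl2: tbl 0x3D, slot 25 ⇒ 0x40007 (P1/RW1/US1/PS0)
  → PA=0x409A0  (3 entries read)
#4 VA=0x68201AB14 (r,kernel):
  lvl0: tbl 0x2C, slot 26 ⇒ 0x42007 (P1/RW1/US1/PS0)
  lvl1: tbl 0x42, slot 16 ⇒ 0x43007 (P1/RW1/US1/PS0)
  lvl2: tbl 0x43, slot 26 ⇒ 0x46007 (P1/RW1/US1/PS0)
  → PA=0x46B14  (3 entries read)

Entries read for #0: 3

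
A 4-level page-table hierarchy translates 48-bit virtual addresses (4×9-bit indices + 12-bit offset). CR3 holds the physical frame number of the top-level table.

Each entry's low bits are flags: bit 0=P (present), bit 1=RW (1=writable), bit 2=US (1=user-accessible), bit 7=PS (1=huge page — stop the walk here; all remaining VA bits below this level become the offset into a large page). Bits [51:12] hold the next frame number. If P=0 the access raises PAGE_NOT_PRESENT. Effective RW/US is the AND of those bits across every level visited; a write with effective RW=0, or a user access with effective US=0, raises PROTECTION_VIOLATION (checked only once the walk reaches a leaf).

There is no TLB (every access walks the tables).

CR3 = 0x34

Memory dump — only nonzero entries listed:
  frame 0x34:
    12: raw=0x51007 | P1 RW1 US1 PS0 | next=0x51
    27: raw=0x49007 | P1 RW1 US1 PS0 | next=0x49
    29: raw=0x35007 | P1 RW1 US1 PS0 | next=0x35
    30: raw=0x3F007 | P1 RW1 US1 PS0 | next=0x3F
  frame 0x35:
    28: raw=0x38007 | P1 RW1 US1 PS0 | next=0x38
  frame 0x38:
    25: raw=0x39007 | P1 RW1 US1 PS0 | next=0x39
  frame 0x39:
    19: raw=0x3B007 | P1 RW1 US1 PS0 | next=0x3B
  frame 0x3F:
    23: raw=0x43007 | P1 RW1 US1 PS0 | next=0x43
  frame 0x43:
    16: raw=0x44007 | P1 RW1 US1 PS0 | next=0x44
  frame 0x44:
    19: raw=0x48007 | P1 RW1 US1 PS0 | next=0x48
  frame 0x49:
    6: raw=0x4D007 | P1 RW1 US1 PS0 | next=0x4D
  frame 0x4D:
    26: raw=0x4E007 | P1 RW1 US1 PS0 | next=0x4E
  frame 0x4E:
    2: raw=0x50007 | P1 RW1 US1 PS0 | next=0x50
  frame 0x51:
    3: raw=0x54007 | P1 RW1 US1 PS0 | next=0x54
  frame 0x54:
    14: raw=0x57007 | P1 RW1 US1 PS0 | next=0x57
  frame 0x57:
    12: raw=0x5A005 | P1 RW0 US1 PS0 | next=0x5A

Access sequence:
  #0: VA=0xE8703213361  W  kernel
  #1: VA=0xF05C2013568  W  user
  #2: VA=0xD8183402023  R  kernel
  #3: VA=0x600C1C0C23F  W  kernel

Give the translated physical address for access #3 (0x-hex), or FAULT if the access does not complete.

Walk each access:
#0 VA=0xE8703213361 (w,kernel):
  L0: frame=0x34 idx=29 entry=0x35007 [P=1 RW=1 US=1 PS=0]
  L1: frame=0x35 idx=28 entry=0x38007 [P=1 RW=1 US=1 PS=0]
  L2: frame=0x38 idx=25 entry=0x39007 [P=1 RW=1 US=1 PS=0]
  L3: frame=0x39 idx=19 entry=0x3B007 [P=1 RW=1 US=1 PS=0]
  → PA=0x3B361  (4 entries read)
#1 VA=0xF05C2013568 (w,user):
  L0: frame=0x34 idx=30 entry=0x3F007 [P=1 RW=1 US=1 PS=0]
  L1: frame=0x3F idx=23 entry=0x43007 [P=1 RW=1 US=1 PS=0]
  L2: frame=0x43 idx=16 entry=0x44007 [P=1 RW=1 US=1 PS=0]
  L3: frame=0x44 idx=19 entry=0x48007 [P=1 RW=1 US=1 PS=0]
  → PA=0x48568  (4 entries read)
#2 VA=0xD8183402023 (r,kernel):
  L0: frame=0x34 idx=27 entry=0x49007 [P=1 RW=1 US=1 PS=0]
  L1: frame=0x49 idx=6 entry=0x4D007 [P=1 RW=1 US=1 PS=0]
  L2: frame=0x4D idx=26 entry=0x4E007 [P=1 RW=1 US=1 PS=0]
  L3: frame=0x4E idx=2 entry=0x50007 [P=1 RW=1 US=1 PS=0]
  → PA=0x50023  (4 entries read)
#3 VA=0x600C1C0C23F (w,kernel):
  L0: frame=0x34 idx=12 entry=0x51007 [P=1 RW=1 US=1 PS=0]
  L1: frame=0x51 idx=3 entry=0x54007 [P=1 RW=1 US=1 PS=0]
  L2: frame=0x54 idx=14 entry=0x57007 [P=1 RW=1 US=1 PS=0]
  L3: frame=0x57 idx=12 entry=0x5A005 [P=1 RW=0 US=1 PS=0]
  ✗ PROTECTION_VIOLATION  [4 reads]

Access #3 PA: FAULT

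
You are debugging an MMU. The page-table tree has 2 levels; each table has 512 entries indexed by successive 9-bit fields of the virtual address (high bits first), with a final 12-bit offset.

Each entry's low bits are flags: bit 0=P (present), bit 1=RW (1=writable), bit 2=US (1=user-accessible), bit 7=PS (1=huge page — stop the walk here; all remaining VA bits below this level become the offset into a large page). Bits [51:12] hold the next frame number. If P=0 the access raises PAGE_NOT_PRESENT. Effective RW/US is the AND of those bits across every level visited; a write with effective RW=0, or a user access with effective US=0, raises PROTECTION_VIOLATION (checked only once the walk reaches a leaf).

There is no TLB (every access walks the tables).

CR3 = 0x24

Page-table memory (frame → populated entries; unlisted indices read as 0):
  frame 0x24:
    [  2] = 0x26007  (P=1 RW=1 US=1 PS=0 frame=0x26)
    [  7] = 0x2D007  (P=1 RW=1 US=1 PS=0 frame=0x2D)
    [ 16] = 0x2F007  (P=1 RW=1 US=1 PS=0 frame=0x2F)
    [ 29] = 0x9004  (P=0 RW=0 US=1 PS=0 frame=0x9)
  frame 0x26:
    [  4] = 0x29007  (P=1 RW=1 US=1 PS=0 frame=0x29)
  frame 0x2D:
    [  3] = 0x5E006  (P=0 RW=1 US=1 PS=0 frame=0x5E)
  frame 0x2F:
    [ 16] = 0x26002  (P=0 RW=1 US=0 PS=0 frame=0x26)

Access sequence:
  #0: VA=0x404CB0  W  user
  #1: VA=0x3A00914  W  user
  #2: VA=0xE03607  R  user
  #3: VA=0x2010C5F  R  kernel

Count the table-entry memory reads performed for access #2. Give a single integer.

Trace:
#0 VA=0x404CB0 (w,user):
  [0] read 0x24 idx=2: raw=0x26007 flags P=1 W=1 U=1 S=0
  [1] read 0x26 idx=4: raw=0x29007 flags P=1 W=1 U=1 S=0
  → PA=0x29CB0  (2 entries read)
#1 VA=0x3A00914 (w,user):
  [0] read 0x24 idx=29: raw=0x9004 flags P=0 W=0 U=1 S=0
  ✗ PAGE_NOT_PRESENT  [1 reads]
#2 VA=0xE03607 (r,user):
  [0] read 0x24 idx=7: raw=0x2D007 flags P=1 W=1 U=1 S=0
  [1] read 0x2D idx=3: raw=0x5E006 flags P=0 W=1 U=1 S=0
  ✗ PAGE_NOT_PRESENT  [2 reads]
#3 VA=0x2010C5F (r,kernel):
  [0] read 0x24 idx=16: raw=0x2F007 flags P=1 W=1 U=1 S=0
  [1] read 0x2F idx=16: raw=0x26002 flags P=0 W=1 U=0 S=0
  ✗ PAGE_NOT_PRESENT  [2 reads]

Entries read for #2: 2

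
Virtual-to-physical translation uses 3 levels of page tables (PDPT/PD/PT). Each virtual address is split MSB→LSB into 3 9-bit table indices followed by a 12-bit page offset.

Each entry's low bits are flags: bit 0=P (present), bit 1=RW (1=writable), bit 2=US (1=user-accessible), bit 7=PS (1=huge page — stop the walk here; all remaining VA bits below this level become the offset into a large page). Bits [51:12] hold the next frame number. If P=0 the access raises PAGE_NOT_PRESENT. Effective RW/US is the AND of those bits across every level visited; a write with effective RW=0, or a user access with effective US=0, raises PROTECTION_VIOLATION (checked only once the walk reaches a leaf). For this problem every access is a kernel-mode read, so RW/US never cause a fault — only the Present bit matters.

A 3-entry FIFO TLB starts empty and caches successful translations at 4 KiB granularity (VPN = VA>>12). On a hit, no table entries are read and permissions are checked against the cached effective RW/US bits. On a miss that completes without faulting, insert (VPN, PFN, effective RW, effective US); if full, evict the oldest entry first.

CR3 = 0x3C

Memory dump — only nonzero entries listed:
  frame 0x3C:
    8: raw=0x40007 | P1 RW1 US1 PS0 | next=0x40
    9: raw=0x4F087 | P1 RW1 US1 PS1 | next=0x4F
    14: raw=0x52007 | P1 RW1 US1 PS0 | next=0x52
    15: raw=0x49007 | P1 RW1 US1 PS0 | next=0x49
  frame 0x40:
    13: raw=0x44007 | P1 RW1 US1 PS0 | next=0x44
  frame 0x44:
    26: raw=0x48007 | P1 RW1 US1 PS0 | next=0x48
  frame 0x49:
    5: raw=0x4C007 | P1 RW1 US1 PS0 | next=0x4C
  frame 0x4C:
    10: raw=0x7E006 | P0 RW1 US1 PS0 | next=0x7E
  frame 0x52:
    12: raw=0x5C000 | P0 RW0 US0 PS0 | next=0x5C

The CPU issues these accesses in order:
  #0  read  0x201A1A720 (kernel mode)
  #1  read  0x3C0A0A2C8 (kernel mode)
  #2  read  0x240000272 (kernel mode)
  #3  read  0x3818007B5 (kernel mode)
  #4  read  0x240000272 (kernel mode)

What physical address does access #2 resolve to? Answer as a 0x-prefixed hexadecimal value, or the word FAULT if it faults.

Walk each access:
#0 VA=0x201A1A720 (r,kernel):
  [0] read 0x3C idx=8: raw=0x40007 flags P=1 W=1 U=1 S=0
  [1] read 0x40 idx=13: raw=0x44007 flags P=1 W=1 U=1 S=0
  [2] read 0x44 idx=26: raw=0x48007 flags P=1 W=1 U=1 S=0
  → PA=0x48720  (3 entries read)
#1 VA=0x3C0A0A2C8 (r,kernel):
  [0] read 0x3C idx=15: raw=0x49007 flags P=1 W=1 U=1 S=0
  [1] read 0x49 idx=5: raw=0x4C007 flags P=1 W=1 U=1 S=0
  [2] read 0x4C idx=10: raw=0x7E006 flags P=0 W=1 U=1 S=0
  ✗ PAGE_NOT_PRESENT  [3 reads]
#2 VA=0x240000272 (r,kernel):
  [0] read 0x3C idx=9: raw=0x4F087 flags P=1 W=1 U=1 S=1
  → PA=0x4F272 (huge @L0)  (1 entries read)
#3 VA=0x3818007B5 (r,kernel):
  [0] read 0x3C idx=14: raw=0x52007 flags P=1 W=1 U=1 S=0
  [1] read 0x52 idx=12: raw=0x5C000 flags P=0 W=0 U=0 S=0
  ✗ PAGE_NOT_PRESENT  [2 reads]
#4 VA=0x240000272 (r,kernel):
  TLB hit vpn=0x240000 → PA=0x4F272

Access #2 PA: 0x4F272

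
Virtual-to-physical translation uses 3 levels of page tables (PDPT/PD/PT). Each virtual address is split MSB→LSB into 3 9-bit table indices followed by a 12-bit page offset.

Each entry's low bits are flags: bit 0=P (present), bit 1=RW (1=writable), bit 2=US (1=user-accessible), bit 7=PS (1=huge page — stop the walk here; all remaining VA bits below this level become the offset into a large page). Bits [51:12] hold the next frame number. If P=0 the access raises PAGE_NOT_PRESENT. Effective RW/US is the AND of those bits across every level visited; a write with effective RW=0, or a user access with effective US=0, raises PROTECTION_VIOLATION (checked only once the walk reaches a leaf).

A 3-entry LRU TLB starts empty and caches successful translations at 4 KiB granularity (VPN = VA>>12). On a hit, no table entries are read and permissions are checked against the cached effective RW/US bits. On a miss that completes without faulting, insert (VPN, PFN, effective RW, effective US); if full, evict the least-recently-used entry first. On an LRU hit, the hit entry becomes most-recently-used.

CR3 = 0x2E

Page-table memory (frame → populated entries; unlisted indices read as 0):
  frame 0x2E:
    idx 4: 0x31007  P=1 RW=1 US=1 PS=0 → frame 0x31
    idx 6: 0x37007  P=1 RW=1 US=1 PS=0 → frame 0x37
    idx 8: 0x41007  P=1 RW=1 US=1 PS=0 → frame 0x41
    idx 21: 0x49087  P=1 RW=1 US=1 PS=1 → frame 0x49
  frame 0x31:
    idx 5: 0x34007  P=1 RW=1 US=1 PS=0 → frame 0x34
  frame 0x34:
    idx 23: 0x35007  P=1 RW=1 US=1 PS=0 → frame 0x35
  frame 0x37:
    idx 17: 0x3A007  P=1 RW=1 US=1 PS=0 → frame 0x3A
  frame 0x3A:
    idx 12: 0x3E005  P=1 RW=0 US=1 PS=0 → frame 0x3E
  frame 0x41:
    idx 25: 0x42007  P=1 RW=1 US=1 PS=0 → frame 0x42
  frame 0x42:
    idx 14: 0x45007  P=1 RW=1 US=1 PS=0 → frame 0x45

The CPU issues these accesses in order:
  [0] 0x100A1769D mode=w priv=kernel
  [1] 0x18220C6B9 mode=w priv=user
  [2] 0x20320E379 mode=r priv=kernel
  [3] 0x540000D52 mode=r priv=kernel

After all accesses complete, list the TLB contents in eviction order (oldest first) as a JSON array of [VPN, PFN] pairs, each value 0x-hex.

Walk each access:
#0 VA=0x100A1769D (w,kernel):
  [0] read 0x2E idx=4: raw=0x31007 flags P=1 W=1 U=1 S=0
  [1] read 0x31 idx=5: raw=0x34007 flags P=1 W=1 U=1 S=0
  [2] read 0x34 idx=23: raw=0x35007 flags P=1 W=1 U=1 S=0
  ⇒ phys 0x3569D  [3 reads]
#1 VA=0x18220C6B9 (w,user):
  [0] read 0x2E idx=6: raw=0x37007 flags P=1 W=1 U=1 S=0
  [1] read 0x37 idx=17: raw=0x3A007 flags P=1 W=1 U=1 S=0
  [2] read 0x3A idx=12: raw=0x3E005 flags P=1 W=0 U=1 S=0
  → PROTECTION_VIOLATION  (3 entries read)
#2 VA=0x20320E379 (r,kernel):
  [0] read 0x2E idx=8: raw=0x41007 flags P=1 W=1 U=1 S=0
  [1] read 0x41 idx=25: raw=0x42007 flags P=1 W=1 U=1 S=0
  [2] read 0x42 idx=14: raw=0x45007 flags P=1 W=1 U=1 S=0
  ⇒ phys 0x45379  [3 reads]
#3 VA=0x540000D52 (r,kernel):
  [0] read 0x2E idx=21: raw=0x49087 flags P=1 W=1 U=1 S=1
  ⇒ phys 0x49D52 (huge @L0)  [1 reads]

TLB: [["0x100A17", "0x35"], ["0x20320E", "0x45"], ["0x540000", "0x49"]]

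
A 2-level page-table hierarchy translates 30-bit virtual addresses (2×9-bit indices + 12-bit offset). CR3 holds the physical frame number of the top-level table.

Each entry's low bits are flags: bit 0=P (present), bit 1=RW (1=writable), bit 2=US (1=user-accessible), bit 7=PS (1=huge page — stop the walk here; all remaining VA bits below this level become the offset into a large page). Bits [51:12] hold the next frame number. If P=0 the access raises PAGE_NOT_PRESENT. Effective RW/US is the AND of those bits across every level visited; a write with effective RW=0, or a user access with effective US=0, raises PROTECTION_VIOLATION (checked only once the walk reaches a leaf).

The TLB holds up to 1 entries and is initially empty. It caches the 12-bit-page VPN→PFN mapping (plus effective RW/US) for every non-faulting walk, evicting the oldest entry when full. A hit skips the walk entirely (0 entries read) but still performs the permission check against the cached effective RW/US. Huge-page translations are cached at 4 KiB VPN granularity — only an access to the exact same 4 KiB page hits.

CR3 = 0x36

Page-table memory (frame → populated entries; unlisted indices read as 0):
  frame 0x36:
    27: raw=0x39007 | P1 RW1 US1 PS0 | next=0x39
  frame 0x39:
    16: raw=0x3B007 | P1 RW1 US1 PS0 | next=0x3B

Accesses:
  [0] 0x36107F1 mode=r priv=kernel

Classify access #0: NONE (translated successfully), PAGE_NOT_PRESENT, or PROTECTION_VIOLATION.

Per-access translation:
#0 VA=0x36107F1 (r,kernel):
  lvl0: tbl 0x36, slot 27 ⇒ 0x39007 (P1/RW1/US1/PS0)
  lvl1: tbl 0x39, slot 16 ⇒ 0x3B007 (P1/RW1/US1/PS0)
  ⇒ phys 0x3B7F1  [2 reads]

Access #0 fault: NONE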